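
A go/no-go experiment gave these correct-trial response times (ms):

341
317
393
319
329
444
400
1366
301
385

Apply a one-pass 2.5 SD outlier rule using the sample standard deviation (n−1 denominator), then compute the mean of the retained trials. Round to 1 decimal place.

358.8 ms

n = 10, ΣRT = 4595, M = 459.500
Σ(x−M)² = 931736.50; s = √(931736.50/9) = 321.755
Cutoffs: 459.500 ± 2.5·321.755 → [-344.9, 1263.9]
Outside: 1366 → excluded.
Retained (n=9): Σ = 3229, mean = 3229/9 = 358.778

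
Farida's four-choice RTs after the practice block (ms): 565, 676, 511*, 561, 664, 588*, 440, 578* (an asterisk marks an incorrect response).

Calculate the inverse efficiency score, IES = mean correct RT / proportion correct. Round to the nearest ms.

Correct trials (n=5): 565, 676, 561, 664, 440
Mean correct RT = 2906/5 = 581.2000 ms
Proportion correct = 5/8
IES = 581.2000 / (5/8) = 929.920 ms

930 ms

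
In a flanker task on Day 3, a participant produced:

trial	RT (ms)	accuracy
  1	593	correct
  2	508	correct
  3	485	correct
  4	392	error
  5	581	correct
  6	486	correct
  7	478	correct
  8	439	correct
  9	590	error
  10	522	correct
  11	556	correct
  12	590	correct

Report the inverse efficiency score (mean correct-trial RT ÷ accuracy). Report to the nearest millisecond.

Correct trials (n=10): 593, 508, 485, 581, 486, 478, 439, 522, 556, 590
Mean correct RT = 5238/10 = 523.8000 ms
Proportion correct = 10/12
IES = 523.8000 / (10/12) = 628.560 ms

629 ms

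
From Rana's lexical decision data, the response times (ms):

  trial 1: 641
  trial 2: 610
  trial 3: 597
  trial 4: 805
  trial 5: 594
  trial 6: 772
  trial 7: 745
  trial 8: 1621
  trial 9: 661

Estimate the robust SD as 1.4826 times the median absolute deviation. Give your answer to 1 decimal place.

99.3 ms

Sorted: 594, 597, 610, 641, 661, 745, 772, 805, 1621 → median = 661
|x − 661| sorted: 0, 20, 51, 64, 67, 84, 111, 144, 960 → MAD = 67
Robust SD ≈ 1.4826 × 67 = 99.334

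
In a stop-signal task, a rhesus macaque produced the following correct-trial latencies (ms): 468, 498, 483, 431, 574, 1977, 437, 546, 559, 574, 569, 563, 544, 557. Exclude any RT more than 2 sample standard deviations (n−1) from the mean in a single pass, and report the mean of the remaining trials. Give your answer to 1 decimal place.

523.3 ms

n = 14, ΣRT = 8780, M = 627.143
Σ(x−M)² = 1995725.71; s = √(1995725.71/13) = 391.813
Cutoffs: 627.143 ± 2·391.813 → [-156.5, 1410.8]
Outside: 1977 → excluded.
Retained (n=13): Σ = 6803, mean = 6803/13 = 523.308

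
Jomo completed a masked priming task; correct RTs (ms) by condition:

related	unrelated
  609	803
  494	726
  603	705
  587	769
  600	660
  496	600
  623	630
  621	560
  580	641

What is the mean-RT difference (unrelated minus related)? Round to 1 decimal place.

M(related) = 5213/9 = 579.222
M(unrelated) = 6094/9 = 677.111
Difference = 677.111 − 579.222 = 97.889 ms

97.9 ms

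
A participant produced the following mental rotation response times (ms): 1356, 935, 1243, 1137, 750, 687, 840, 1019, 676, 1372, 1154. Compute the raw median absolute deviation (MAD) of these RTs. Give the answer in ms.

224 ms

Sorted: 676, 687, 750, 840, 935, 1019, 1137, 1154, 1243, 1356, 1372 → median = 1019
|x − 1019|: 337, 84, 224, 118, 269, 332, 179, 0, 343, 353, 135
Sorted deviations: 0, 84, 118, 135, 179, 224, 269, 332, 337, 343, 353 → MAD = 224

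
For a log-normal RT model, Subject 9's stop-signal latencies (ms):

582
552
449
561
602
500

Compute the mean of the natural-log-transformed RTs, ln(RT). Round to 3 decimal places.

6.289

ln(RT): 6.3665, 6.3135, 6.1070, 6.3297, 6.4003, 6.2146
Σ ln(RT) = 37.7316
Mean = 37.7316/6 = 6.28860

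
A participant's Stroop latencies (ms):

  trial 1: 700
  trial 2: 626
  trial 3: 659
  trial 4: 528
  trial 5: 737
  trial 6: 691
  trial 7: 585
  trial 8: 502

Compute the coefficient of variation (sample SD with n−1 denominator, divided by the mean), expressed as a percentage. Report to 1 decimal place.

n = 8, Σ = 5028, M = 628.5000
Σ(x−M)² = 49722.000; s = √(49722.000/7) = 84.2801
CV = 84.2801 / 628.5000 = 0.13410 = 13.410%

13.4%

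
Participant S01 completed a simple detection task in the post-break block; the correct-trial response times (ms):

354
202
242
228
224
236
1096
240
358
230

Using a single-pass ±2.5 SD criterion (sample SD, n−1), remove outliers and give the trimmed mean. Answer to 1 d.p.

n = 10, ΣRT = 3410, M = 341.000
Σ(x−M)² = 659610.00; s = √(659610.00/9) = 270.721
Cutoffs: 341.000 ± 2.5·270.721 → [-335.8, 1017.8]
Outside: 1096 → excluded.
Retained (n=9): Σ = 2314, mean = 2314/9 = 257.111

257.1 ms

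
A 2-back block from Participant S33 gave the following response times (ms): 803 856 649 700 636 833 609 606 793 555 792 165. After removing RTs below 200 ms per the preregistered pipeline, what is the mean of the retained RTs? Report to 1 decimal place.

Excluded: 165
Retained (n=11): Σ = 7832
Mean = 7832/11 = 712.0000

712.0 ms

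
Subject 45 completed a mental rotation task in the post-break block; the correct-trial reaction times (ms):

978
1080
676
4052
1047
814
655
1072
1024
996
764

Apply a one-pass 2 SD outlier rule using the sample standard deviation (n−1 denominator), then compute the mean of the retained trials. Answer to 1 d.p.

n = 11, ΣRT = 13158, M = 1196.182
Σ(x−M)² = 9220505.64; s = √(9220505.64/10) = 960.235
Cutoffs: 1196.182 ± 2·960.235 → [-724.3, 3116.7]
Outside: 4052 → excluded.
Retained (n=10): Σ = 9106, mean = 9106/10 = 910.600

910.6 ms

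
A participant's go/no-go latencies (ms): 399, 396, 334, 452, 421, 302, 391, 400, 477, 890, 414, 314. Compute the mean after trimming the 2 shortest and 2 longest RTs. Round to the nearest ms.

Sorted: 302, 314, 334, 391, 396, 399, 400, 414, 421, 452, 477, 890
Drop lowest 2 (302, 314) and highest 2 (477, 890)
Remaining (n=8): Σ = 3207, mean = 3207/8 = 400.875

401 ms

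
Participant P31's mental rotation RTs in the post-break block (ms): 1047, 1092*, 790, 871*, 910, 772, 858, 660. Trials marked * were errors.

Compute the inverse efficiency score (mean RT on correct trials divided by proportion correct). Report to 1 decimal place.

1119.3 ms

Correct trials (n=6): 1047, 790, 910, 772, 858, 660
Mean correct RT = 5037/6 = 839.5000 ms
Proportion correct = 6/8
IES = 839.5000 / (6/8) = 1119.333 ms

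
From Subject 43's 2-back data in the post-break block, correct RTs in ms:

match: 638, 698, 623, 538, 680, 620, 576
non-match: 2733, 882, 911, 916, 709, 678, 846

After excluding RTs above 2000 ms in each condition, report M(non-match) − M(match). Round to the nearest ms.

199 ms

non-match: exclude 2733
M(match) = 4373/7 = 624.714
M(non-match) = 4942/6 = 823.667
Difference = 823.667 − 624.714 = 198.952 ms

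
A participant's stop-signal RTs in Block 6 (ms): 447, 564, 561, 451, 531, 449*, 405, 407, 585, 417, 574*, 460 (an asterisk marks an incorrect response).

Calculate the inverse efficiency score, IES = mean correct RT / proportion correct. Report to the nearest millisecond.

Correct trials (n=10): 447, 564, 561, 451, 531, 405, 407, 585, 417, 460
Mean correct RT = 4828/10 = 482.8000 ms
Proportion correct = 10/12
IES = 482.8000 / (10/12) = 579.360 ms

579 ms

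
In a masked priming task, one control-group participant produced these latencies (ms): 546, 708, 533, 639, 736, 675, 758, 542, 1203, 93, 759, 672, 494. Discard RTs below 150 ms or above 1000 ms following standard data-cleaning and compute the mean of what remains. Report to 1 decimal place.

642.0 ms

Excluded: 93, 1203
Retained (n=11): Σ = 7062
Mean = 7062/11 = 642.0000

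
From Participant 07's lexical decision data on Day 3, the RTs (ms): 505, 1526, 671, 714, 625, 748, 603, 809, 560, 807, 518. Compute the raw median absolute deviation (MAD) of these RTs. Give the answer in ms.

111 ms

Sorted: 505, 518, 560, 603, 625, 671, 714, 748, 807, 809, 1526 → median = 671
|x − 671|: 166, 855, 0, 43, 46, 77, 68, 138, 111, 136, 153
Sorted deviations: 0, 43, 46, 68, 77, 111, 136, 138, 153, 166, 855 → MAD = 111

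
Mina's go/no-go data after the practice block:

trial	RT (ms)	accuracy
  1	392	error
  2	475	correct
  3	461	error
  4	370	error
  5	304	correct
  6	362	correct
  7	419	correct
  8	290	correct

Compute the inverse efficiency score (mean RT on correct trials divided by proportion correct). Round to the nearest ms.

Correct trials (n=5): 475, 304, 362, 419, 290
Mean correct RT = 1850/5 = 370.0000 ms
Proportion correct = 5/8
IES = 370.0000 / (5/8) = 592.000 ms

592 ms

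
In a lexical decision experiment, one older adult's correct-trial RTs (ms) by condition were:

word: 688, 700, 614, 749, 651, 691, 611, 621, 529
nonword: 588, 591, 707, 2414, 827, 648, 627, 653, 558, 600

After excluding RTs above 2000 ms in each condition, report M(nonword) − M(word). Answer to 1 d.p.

-6.1 ms

nonword: exclude 2414
M(word) = 5854/9 = 650.444
M(nonword) = 5799/9 = 644.333
Difference = 644.333 − 650.444 = -6.111 ms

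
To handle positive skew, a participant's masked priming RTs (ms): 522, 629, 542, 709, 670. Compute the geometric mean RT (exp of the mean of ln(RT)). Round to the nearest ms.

610 ms

ln(RT): 6.2577, 6.4441, 6.2953, 6.5639, 6.5073
Mean ln(RT) = 32.0682/5 = 6.41364
Geometric mean = exp(6.41364) = 610.11 ms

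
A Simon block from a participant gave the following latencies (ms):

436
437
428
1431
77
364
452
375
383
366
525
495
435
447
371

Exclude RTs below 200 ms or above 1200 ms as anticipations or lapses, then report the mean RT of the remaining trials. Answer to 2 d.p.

424.15 ms

Excluded: 77, 1431
Retained (n=13): Σ = 5514
Mean = 5514/13 = 424.1538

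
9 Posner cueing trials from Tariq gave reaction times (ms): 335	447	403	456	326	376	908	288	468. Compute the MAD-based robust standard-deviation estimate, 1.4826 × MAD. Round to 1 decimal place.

Sorted: 288, 326, 335, 376, 403, 447, 456, 468, 908 → median = 403
|x − 403| sorted: 0, 27, 44, 53, 65, 68, 77, 115, 505 → MAD = 65
Robust SD ≈ 1.4826 × 65 = 96.369

96.4 ms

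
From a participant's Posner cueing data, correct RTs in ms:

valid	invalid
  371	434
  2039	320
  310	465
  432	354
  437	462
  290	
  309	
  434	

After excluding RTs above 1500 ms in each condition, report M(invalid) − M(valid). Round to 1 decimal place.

valid: exclude 2039
M(valid) = 2583/7 = 369.000
M(invalid) = 2035/5 = 407.000
Difference = 407.000 − 369.000 = 38.000 ms

38.0 ms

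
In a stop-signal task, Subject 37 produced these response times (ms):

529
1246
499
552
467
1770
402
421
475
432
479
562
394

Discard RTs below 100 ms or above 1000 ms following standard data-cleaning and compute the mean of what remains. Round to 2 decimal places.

473.82 ms

Excluded: 1246, 1770
Retained (n=11): Σ = 5212
Mean = 5212/11 = 473.8182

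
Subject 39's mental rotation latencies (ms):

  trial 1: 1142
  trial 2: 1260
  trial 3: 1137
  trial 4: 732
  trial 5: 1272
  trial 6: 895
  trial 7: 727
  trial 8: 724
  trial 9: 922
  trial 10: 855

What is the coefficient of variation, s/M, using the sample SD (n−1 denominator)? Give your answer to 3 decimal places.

n = 10, Σ = 9666, M = 966.6000
Σ(x−M)² = 430024.400; s = √(430024.400/9) = 218.5875
CV = 218.5875 / 966.6000 = 0.22614

0.226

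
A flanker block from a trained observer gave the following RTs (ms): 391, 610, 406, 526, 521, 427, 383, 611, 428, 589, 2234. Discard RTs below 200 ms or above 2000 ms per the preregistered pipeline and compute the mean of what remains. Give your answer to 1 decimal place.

489.2 ms

Excluded: 2234
Retained (n=10): Σ = 4892
Mean = 4892/10 = 489.2000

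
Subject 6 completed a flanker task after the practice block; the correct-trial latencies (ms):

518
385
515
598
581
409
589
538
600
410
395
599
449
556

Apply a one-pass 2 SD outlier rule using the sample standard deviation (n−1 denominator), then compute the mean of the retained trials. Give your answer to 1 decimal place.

n = 14, ΣRT = 7142, M = 510.143
Σ(x−M)² = 90807.71; s = √(90807.71/13) = 83.578
Cutoffs: 510.143 ± 2·83.578 → [343.0, 677.3]
No RTs fall outside the cutoffs; all 14 retained. Mean = 7142/14 = 510.143

510.1 ms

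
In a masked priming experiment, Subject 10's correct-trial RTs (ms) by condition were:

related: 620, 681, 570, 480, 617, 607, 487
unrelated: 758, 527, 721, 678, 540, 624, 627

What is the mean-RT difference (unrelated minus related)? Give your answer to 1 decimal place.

M(related) = 4062/7 = 580.286
M(unrelated) = 4475/7 = 639.286
Difference = 639.286 − 580.286 = 59.000 ms

59.0 ms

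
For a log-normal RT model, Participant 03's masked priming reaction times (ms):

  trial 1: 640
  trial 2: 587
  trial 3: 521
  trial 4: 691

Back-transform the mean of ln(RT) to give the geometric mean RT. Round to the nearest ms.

606 ms

ln(RT): 6.4615, 6.3750, 6.2558, 6.5381
Mean ln(RT) = 25.6304/4 = 6.40760
Geometric mean = exp(6.40760) = 606.43 ms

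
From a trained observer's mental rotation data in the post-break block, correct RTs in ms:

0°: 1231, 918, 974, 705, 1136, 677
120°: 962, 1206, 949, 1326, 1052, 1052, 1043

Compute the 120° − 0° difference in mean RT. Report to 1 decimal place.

144.1 ms

M(0°) = 5641/6 = 940.167
M(120°) = 7590/7 = 1084.286
Difference = 1084.286 − 940.167 = 144.119 ms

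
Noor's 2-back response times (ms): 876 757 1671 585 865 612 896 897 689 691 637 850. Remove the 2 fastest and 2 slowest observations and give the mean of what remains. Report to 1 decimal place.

Sorted: 585, 612, 637, 689, 691, 757, 850, 865, 876, 896, 897, 1671
Drop lowest 2 (585, 612) and highest 2 (897, 1671)
Remaining (n=8): Σ = 6261, mean = 6261/8 = 782.625

782.6 ms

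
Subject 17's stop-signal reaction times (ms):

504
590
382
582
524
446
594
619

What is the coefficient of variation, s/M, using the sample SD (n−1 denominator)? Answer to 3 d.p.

0.156

n = 8, Σ = 4241, M = 530.1250
Σ(x−M)² = 47992.875; s = √(47992.875/7) = 82.8017
CV = 82.8017 / 530.1250 = 0.15619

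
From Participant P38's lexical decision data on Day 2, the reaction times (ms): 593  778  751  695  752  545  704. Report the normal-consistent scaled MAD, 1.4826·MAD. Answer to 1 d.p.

71.2 ms

Sorted: 545, 593, 695, 704, 751, 752, 778 → median = 704
|x − 704| sorted: 0, 9, 47, 48, 74, 111, 159 → MAD = 48
Robust SD ≈ 1.4826 × 48 = 71.165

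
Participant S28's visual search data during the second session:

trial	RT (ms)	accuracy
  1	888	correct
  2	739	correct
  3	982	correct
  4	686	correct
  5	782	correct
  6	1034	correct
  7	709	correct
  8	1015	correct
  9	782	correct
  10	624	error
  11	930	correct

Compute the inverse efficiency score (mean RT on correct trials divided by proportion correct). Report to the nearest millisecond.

940 ms

Correct trials (n=10): 888, 739, 982, 686, 782, 1034, 709, 1015, 782, 930
Mean correct RT = 8547/10 = 854.7000 ms
Proportion correct = 10/11
IES = 854.7000 / (10/11) = 940.170 ms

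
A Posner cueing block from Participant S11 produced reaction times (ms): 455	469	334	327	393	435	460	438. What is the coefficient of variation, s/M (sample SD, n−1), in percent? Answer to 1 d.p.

13.6%

n = 8, Σ = 3311, M = 413.8750
Σ(x−M)² = 22248.875; s = √(22248.875/7) = 56.3774
CV = 56.3774 / 413.8750 = 0.13622 = 13.622%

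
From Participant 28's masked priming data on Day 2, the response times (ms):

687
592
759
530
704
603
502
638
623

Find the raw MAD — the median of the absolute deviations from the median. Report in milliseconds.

Sorted: 502, 530, 592, 603, 623, 638, 687, 704, 759 → median = 623
|x − 623|: 64, 31, 136, 93, 81, 20, 121, 15, 0
Sorted deviations: 0, 15, 20, 31, 64, 81, 93, 121, 136 → MAD = 64

64 ms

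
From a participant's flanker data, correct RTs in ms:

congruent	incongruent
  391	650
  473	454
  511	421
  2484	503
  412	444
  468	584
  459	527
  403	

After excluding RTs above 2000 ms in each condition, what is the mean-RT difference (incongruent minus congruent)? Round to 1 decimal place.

congruent: exclude 2484
M(congruent) = 3117/7 = 445.286
M(incongruent) = 3583/7 = 511.857
Difference = 511.857 − 445.286 = 66.571 ms

66.6 ms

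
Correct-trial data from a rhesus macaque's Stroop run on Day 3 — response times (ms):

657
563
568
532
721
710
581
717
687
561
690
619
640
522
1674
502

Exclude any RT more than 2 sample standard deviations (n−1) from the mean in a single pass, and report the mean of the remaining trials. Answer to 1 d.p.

618.0 ms

n = 16, ΣRT = 10944, M = 684.000
Σ(x−M)² = 1126476.00; s = √(1126476.00/15) = 274.041
Cutoffs: 684.000 ± 2·274.041 → [135.9, 1232.1]
Outside: 1674 → excluded.
Retained (n=15): Σ = 9270, mean = 9270/15 = 618.000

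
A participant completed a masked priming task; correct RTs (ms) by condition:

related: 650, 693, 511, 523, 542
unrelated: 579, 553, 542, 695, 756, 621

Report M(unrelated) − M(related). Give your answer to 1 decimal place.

M(related) = 2919/5 = 583.800
M(unrelated) = 3746/6 = 624.333
Difference = 624.333 − 583.800 = 40.533 ms

40.5 ms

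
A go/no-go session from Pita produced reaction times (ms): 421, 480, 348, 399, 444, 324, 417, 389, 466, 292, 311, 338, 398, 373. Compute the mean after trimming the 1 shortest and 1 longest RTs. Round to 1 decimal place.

385.7 ms

Sorted: 292, 311, 324, 338, 348, 373, 389, 398, 399, 417, 421, 444, 466, 480
Drop lowest 1 (292) and highest 1 (480)
Remaining (n=12): Σ = 4628, mean = 4628/12 = 385.667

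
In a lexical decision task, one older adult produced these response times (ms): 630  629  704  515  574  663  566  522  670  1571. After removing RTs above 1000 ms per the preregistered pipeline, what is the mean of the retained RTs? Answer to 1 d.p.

Excluded: 1571
Retained (n=9): Σ = 5473
Mean = 5473/9 = 608.1111

608.1 ms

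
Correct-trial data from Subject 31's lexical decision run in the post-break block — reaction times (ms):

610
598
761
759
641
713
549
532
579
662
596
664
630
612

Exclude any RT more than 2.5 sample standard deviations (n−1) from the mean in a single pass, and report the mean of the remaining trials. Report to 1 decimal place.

n = 14, ΣRT = 8906, M = 636.143
Σ(x−M)² = 64133.71; s = √(64133.71/13) = 70.238
Cutoffs: 636.143 ± 2.5·70.238 → [460.5, 811.7]
No RTs fall outside the cutoffs; all 14 retained. Mean = 8906/14 = 636.143

636.1 ms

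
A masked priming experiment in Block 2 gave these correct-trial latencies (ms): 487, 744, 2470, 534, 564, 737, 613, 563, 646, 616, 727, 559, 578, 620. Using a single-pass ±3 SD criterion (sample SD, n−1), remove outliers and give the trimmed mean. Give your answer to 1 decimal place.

614.5 ms

n = 14, ΣRT = 10458, M = 747.000
Σ(x−M)² = 3274904.00; s = √(3274904.00/13) = 501.912
Cutoffs: 747.000 ± 3·501.912 → [-758.7, 2252.7]
Outside: 2470 → excluded.
Retained (n=13): Σ = 7988, mean = 7988/13 = 614.462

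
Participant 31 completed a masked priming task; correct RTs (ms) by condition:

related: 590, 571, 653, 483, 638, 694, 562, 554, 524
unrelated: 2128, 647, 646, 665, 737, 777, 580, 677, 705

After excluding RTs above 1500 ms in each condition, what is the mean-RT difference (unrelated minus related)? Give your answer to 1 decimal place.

93.8 ms

unrelated: exclude 2128
M(related) = 5269/9 = 585.444
M(unrelated) = 5434/8 = 679.250
Difference = 679.250 − 585.444 = 93.806 ms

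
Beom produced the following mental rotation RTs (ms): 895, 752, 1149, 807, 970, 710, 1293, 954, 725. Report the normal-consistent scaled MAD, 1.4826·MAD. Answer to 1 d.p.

212.0 ms

Sorted: 710, 725, 752, 807, 895, 954, 970, 1149, 1293 → median = 895
|x − 895| sorted: 0, 59, 75, 88, 143, 170, 185, 254, 398 → MAD = 143
Robust SD ≈ 1.4826 × 143 = 212.012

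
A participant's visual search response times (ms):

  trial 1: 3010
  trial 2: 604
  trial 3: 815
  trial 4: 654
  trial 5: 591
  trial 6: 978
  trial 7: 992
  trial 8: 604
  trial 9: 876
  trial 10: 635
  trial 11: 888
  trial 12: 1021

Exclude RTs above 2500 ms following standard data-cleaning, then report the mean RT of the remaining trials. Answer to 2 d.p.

Excluded: 3010
Retained (n=11): Σ = 8658
Mean = 8658/11 = 787.0909

787.09 ms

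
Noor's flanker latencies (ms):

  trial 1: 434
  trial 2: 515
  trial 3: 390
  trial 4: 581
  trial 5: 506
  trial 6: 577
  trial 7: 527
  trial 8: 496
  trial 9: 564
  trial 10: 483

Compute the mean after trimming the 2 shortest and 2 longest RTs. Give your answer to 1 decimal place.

515.2 ms

Sorted: 390, 434, 483, 496, 506, 515, 527, 564, 577, 581
Drop lowest 2 (390, 434) and highest 2 (577, 581)
Remaining (n=6): Σ = 3091, mean = 3091/6 = 515.167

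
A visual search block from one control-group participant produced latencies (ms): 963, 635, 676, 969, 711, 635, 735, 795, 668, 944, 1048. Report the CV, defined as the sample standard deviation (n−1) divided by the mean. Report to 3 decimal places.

n = 11, Σ = 8779, M = 798.0909
Σ(x−M)² = 236750.909; s = √(236750.909/10) = 153.8671
CV = 153.8671 / 798.0909 = 0.19279

0.193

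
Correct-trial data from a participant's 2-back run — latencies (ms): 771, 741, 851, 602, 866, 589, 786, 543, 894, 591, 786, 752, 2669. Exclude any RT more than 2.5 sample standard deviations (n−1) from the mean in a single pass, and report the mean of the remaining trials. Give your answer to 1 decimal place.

731.0 ms

n = 13, ΣRT = 11441, M = 880.077
Σ(x−M)² = 3626066.92; s = √(3626066.92/12) = 549.702
Cutoffs: 880.077 ± 2.5·549.702 → [-494.2, 2254.3]
Outside: 2669 → excluded.
Retained (n=12): Σ = 8772, mean = 8772/12 = 731.000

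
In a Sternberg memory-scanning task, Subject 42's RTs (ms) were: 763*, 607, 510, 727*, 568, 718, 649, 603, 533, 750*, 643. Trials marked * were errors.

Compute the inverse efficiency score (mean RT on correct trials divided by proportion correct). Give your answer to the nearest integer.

830 ms

Correct trials (n=8): 607, 510, 568, 718, 649, 603, 533, 643
Mean correct RT = 4831/8 = 603.8750 ms
Proportion correct = 8/11
IES = 603.8750 / (8/11) = 830.328 ms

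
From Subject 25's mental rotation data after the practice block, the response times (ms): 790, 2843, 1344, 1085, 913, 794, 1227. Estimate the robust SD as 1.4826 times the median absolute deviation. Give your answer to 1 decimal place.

Sorted: 790, 794, 913, 1085, 1227, 1344, 2843 → median = 1085
|x − 1085| sorted: 0, 142, 172, 259, 291, 295, 1758 → MAD = 259
Robust SD ≈ 1.4826 × 259 = 383.993

384.0 ms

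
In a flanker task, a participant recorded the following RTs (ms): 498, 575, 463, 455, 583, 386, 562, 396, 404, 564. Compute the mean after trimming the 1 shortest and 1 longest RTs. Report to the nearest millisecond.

Sorted: 386, 396, 404, 455, 463, 498, 562, 564, 575, 583
Drop lowest 1 (386) and highest 1 (583)
Remaining (n=8): Σ = 3917, mean = 3917/8 = 489.625

490 ms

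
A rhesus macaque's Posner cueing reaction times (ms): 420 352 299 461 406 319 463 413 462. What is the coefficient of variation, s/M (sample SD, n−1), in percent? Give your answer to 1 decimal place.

15.6%

n = 9, Σ = 3595, M = 399.4444
Σ(x−M)² = 31202.222; s = √(31202.222/8) = 62.4522
CV = 62.4522 / 399.4444 = 0.15635 = 15.635%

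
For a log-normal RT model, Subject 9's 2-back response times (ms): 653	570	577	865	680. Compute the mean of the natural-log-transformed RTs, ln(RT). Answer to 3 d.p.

6.494

ln(RT): 6.4816, 6.3456, 6.3578, 6.7627, 6.5221
Σ ln(RT) = 32.4699
Mean = 32.4699/5 = 6.49398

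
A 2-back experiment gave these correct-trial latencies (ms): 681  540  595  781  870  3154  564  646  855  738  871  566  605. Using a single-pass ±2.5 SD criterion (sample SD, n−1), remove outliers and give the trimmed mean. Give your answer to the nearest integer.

693 ms

n = 13, ΣRT = 11466, M = 882.000
Σ(x−M)² = 5767054.00; s = √(5767054.00/12) = 693.244
Cutoffs: 882.000 ± 2.5·693.244 → [-851.1, 2615.1]
Outside: 3154 → excluded.
Retained (n=12): Σ = 8312, mean = 8312/12 = 692.667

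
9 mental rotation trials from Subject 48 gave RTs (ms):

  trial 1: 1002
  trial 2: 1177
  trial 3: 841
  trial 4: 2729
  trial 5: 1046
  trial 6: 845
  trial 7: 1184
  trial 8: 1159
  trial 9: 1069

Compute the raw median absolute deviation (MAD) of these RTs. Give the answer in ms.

Sorted: 841, 845, 1002, 1046, 1069, 1159, 1177, 1184, 2729 → median = 1069
|x − 1069|: 67, 108, 228, 1660, 23, 224, 115, 90, 0
Sorted deviations: 0, 23, 67, 90, 108, 115, 224, 228, 1660 → MAD = 108

108 ms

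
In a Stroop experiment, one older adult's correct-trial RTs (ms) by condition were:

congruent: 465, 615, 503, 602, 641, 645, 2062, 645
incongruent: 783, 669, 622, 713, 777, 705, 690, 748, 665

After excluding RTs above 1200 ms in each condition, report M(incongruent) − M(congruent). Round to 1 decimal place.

congruent: exclude 2062
M(congruent) = 4116/7 = 588.000
M(incongruent) = 6372/9 = 708.000
Difference = 708.000 − 588.000 = 120.000 ms

120.0 ms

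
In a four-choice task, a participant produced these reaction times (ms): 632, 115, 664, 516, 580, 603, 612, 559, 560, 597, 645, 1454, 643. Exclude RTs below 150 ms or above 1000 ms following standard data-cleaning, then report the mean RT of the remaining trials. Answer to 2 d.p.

601.00 ms

Excluded: 115, 1454
Retained (n=11): Σ = 6611
Mean = 6611/11 = 601.0000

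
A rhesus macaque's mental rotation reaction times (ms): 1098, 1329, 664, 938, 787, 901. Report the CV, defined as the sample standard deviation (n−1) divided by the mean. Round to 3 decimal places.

0.247

n = 6, Σ = 5717, M = 952.8333
Σ(x−M)² = 276406.833; s = √(276406.833/5) = 235.1199
CV = 235.1199 / 952.8333 = 0.24676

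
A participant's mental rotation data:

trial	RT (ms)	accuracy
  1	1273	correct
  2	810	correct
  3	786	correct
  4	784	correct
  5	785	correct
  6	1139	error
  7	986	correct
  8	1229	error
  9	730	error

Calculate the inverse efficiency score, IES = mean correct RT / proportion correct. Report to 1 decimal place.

Correct trials (n=6): 1273, 810, 786, 784, 785, 986
Mean correct RT = 5424/6 = 904.0000 ms
Proportion correct = 6/9
IES = 904.0000 / (6/9) = 1356.000 ms

1356.0 ms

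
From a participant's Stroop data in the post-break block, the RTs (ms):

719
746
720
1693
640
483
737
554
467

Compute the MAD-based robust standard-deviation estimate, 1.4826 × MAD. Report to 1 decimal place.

Sorted: 467, 483, 554, 640, 719, 720, 737, 746, 1693 → median = 719
|x − 719| sorted: 0, 1, 18, 27, 79, 165, 236, 252, 974 → MAD = 79
Robust SD ≈ 1.4826 × 79 = 117.125

117.1 ms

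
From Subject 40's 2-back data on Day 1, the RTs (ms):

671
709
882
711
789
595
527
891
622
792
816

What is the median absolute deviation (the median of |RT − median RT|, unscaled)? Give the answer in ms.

Sorted: 527, 595, 622, 671, 709, 711, 789, 792, 816, 882, 891 → median = 711
|x − 711|: 40, 2, 171, 0, 78, 116, 184, 180, 89, 81, 105
Sorted deviations: 0, 2, 40, 78, 81, 89, 105, 116, 171, 180, 184 → MAD = 89

89 ms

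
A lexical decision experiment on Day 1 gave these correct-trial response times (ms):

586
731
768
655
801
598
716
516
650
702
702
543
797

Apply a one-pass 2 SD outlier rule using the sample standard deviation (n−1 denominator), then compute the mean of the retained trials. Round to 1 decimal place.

674.2 ms

n = 13, ΣRT = 8765, M = 674.231
Σ(x−M)² = 103256.31; s = √(103256.31/12) = 92.761
Cutoffs: 674.231 ± 2·92.761 → [488.7, 859.8]
No RTs fall outside the cutoffs; all 13 retained. Mean = 8765/13 = 674.231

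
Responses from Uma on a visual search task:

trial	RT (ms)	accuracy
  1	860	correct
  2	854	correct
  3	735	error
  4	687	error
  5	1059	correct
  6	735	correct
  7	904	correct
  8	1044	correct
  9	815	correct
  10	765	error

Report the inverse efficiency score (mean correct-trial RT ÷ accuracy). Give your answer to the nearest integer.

1280 ms

Correct trials (n=7): 860, 854, 1059, 735, 904, 1044, 815
Mean correct RT = 6271/7 = 895.8571 ms
Proportion correct = 7/10
IES = 895.8571 / (7/10) = 1279.796 ms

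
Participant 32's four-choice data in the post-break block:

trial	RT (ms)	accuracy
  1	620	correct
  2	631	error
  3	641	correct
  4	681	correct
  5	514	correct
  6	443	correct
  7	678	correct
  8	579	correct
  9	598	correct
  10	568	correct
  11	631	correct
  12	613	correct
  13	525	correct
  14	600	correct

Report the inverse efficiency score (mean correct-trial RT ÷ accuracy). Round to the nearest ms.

Correct trials (n=13): 620, 641, 681, 514, 443, 678, 579, 598, 568, 631, 613, 525, 600
Mean correct RT = 7691/13 = 591.6154 ms
Proportion correct = 13/14
IES = 591.6154 / (13/14) = 637.124 ms

637 ms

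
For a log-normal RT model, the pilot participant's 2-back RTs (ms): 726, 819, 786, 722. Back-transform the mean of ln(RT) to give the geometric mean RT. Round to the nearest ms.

762 ms

ln(RT): 6.5876, 6.7081, 6.6670, 6.5820
Mean ln(RT) = 26.5446/4 = 6.63615
Geometric mean = exp(6.63615) = 762.16 ms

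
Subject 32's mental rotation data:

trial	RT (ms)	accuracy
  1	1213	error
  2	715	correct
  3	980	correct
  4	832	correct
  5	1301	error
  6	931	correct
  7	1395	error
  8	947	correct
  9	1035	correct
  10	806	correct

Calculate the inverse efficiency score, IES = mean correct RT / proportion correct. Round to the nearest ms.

Correct trials (n=7): 715, 980, 832, 931, 947, 1035, 806
Mean correct RT = 6246/7 = 892.2857 ms
Proportion correct = 7/10
IES = 892.2857 / (7/10) = 1274.694 ms

1275 ms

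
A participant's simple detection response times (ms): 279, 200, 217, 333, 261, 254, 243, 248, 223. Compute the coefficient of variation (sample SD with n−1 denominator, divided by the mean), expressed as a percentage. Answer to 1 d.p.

15.6%

n = 9, Σ = 2258, M = 250.8889
Σ(x−M)² = 12230.889; s = √(12230.889/8) = 39.1007
CV = 39.1007 / 250.8889 = 0.15585 = 15.585%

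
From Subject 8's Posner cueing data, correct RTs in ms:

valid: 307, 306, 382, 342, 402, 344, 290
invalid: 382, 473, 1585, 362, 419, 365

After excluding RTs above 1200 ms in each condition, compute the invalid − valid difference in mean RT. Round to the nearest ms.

61 ms

invalid: exclude 1585
M(valid) = 2373/7 = 339.000
M(invalid) = 2001/5 = 400.200
Difference = 400.200 − 339.000 = 61.200 ms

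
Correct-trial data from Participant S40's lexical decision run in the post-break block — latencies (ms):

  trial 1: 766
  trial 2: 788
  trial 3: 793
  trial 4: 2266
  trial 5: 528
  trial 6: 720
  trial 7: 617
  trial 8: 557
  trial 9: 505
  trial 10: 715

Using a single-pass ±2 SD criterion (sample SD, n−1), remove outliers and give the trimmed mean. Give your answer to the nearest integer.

n = 10, ΣRT = 8255, M = 825.500
Σ(x−M)² = 2411174.50; s = √(2411174.50/9) = 517.599
Cutoffs: 825.500 ± 2·517.599 → [-209.7, 1860.7]
Outside: 2266 → excluded.
Retained (n=9): Σ = 5989, mean = 5989/9 = 665.444

665 ms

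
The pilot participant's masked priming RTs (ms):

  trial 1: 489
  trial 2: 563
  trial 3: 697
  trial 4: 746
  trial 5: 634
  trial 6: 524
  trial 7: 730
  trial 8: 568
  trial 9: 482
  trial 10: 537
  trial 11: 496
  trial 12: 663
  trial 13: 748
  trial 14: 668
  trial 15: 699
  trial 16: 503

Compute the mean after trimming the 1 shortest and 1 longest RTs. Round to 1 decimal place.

608.4 ms

Sorted: 482, 489, 496, 503, 524, 537, 563, 568, 634, 663, 668, 697, 699, 730, 746, 748
Drop lowest 1 (482) and highest 1 (748)
Remaining (n=14): Σ = 8517, mean = 8517/14 = 608.357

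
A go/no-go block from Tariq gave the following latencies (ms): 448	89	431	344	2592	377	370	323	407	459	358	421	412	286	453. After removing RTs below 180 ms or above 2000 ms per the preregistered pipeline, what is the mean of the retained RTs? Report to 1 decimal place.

391.5 ms

Excluded: 89, 2592
Retained (n=13): Σ = 5089
Mean = 5089/13 = 391.4615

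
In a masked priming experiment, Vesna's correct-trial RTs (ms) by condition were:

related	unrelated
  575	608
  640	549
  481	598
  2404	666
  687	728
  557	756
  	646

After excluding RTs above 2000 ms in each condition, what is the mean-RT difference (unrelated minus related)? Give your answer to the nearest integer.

62 ms

related: exclude 2404
M(related) = 2940/5 = 588.000
M(unrelated) = 4551/7 = 650.143
Difference = 650.143 − 588.000 = 62.143 ms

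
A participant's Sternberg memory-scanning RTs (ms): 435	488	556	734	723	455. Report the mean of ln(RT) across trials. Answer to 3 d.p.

6.315

ln(RT): 6.0753, 6.1903, 6.3208, 6.5985, 6.5834, 6.1203
Σ ln(RT) = 37.8886
Mean = 37.8886/6 = 6.31477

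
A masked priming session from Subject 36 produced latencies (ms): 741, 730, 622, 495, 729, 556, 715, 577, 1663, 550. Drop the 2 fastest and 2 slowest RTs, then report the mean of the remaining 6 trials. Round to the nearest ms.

655 ms

Sorted: 495, 550, 556, 577, 622, 715, 729, 730, 741, 1663
Drop lowest 2 (495, 550) and highest 2 (741, 1663)
Remaining (n=6): Σ = 3929, mean = 3929/6 = 654.833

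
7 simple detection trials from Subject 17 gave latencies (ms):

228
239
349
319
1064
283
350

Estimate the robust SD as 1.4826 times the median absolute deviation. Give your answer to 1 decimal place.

53.4 ms

Sorted: 228, 239, 283, 319, 349, 350, 1064 → median = 319
|x − 319| sorted: 0, 30, 31, 36, 80, 91, 745 → MAD = 36
Robust SD ≈ 1.4826 × 36 = 53.374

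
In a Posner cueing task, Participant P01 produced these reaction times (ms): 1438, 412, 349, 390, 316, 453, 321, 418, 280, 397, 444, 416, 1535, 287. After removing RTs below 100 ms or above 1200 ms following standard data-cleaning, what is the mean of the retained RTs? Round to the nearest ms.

Excluded: 1438, 1535
Retained (n=12): Σ = 4483
Mean = 4483/12 = 373.5833

374 ms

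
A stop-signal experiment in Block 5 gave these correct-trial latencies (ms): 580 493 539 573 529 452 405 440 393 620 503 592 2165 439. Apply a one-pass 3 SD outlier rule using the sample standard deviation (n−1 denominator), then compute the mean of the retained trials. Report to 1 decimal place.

504.5 ms

n = 14, ΣRT = 8723, M = 623.071
Σ(x−M)² = 2627284.93; s = √(2627284.93/13) = 449.554
Cutoffs: 623.071 ± 3·449.554 → [-725.6, 1971.7]
Outside: 2165 → excluded.
Retained (n=13): Σ = 6558, mean = 6558/13 = 504.462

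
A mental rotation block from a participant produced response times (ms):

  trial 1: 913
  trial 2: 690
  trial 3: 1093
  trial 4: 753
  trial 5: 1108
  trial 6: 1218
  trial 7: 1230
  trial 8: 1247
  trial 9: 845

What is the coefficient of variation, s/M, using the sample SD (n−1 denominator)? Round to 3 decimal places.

n = 9, Σ = 9097, M = 1010.7778
Σ(x−M)² = 369403.556; s = √(369403.556/8) = 214.8847
CV = 214.8847 / 1010.7778 = 0.21259

0.213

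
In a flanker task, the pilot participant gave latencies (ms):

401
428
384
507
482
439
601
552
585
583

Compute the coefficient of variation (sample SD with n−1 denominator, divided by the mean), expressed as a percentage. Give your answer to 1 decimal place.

16.4%

n = 10, Σ = 4962, M = 496.2000
Σ(x−M)² = 59409.600; s = √(59409.600/9) = 81.2469
CV = 81.2469 / 496.2000 = 0.16374 = 16.374%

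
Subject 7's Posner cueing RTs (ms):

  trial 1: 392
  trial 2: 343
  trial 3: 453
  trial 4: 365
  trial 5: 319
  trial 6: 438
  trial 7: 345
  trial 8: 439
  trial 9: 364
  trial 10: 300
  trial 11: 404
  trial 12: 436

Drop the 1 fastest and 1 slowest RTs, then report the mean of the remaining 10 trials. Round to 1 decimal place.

Sorted: 300, 319, 343, 345, 364, 365, 392, 404, 436, 438, 439, 453
Drop lowest 1 (300) and highest 1 (453)
Remaining (n=10): Σ = 3845, mean = 3845/10 = 384.500

384.5 ms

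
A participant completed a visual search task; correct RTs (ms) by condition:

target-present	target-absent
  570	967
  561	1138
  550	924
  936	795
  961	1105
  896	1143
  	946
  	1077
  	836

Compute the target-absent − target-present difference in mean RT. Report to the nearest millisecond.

M(target-present) = 4474/6 = 745.667
M(target-absent) = 8931/9 = 992.333
Difference = 992.333 − 745.667 = 246.667 ms

247 ms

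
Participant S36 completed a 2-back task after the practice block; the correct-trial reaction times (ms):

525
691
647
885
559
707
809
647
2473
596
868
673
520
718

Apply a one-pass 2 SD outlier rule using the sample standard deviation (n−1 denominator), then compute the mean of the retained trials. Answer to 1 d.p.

680.4 ms

n = 14, ΣRT = 11318, M = 808.429
Σ(x−M)² = 3153787.43; s = √(3153787.43/13) = 492.543
Cutoffs: 808.429 ± 2·492.543 → [-176.7, 1793.5]
Outside: 2473 → excluded.
Retained (n=13): Σ = 8845, mean = 8845/13 = 680.385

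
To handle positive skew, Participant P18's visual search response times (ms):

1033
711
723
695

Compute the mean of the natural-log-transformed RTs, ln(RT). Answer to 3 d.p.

ln(RT): 6.9402, 6.5667, 6.5834, 6.5439
Σ ln(RT) = 26.6342
Mean = 26.6342/4 = 6.65855

6.659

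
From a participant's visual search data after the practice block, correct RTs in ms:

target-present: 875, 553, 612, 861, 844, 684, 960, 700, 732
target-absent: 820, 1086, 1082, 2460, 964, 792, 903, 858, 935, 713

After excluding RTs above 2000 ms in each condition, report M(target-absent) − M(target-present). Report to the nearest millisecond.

target-absent: exclude 2460
M(target-present) = 6821/9 = 757.889
M(target-absent) = 8153/9 = 905.889
Difference = 905.889 − 757.889 = 148.000 ms

148 ms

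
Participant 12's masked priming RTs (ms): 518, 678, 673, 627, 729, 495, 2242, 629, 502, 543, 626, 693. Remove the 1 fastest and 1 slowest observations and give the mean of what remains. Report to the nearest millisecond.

622 ms

Sorted: 495, 502, 518, 543, 626, 627, 629, 673, 678, 693, 729, 2242
Drop lowest 1 (495) and highest 1 (2242)
Remaining (n=10): Σ = 6218, mean = 6218/10 = 621.800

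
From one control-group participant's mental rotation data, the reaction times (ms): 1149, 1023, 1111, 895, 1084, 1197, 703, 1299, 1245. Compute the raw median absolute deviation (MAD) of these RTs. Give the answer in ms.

Sorted: 703, 895, 1023, 1084, 1111, 1149, 1197, 1245, 1299 → median = 1111
|x − 1111|: 38, 88, 0, 216, 27, 86, 408, 188, 134
Sorted deviations: 0, 27, 38, 86, 88, 134, 188, 216, 408 → MAD = 88

88 ms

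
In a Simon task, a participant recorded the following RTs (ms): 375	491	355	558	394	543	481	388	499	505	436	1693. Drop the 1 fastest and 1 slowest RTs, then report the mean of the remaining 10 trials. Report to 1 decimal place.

467.0 ms

Sorted: 355, 375, 388, 394, 436, 481, 491, 499, 505, 543, 558, 1693
Drop lowest 1 (355) and highest 1 (1693)
Remaining (n=10): Σ = 4670, mean = 4670/10 = 467.000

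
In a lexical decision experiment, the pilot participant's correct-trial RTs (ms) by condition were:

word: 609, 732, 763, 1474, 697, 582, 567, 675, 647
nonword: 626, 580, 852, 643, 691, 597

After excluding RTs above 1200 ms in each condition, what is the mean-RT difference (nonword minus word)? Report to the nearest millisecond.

6 ms

word: exclude 1474
M(word) = 5272/8 = 659.000
M(nonword) = 3989/6 = 664.833
Difference = 664.833 − 659.000 = 5.833 ms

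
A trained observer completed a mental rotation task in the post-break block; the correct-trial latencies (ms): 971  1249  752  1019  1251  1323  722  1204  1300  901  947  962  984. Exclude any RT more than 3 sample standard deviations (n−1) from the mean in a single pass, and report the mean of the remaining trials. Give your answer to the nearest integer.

n = 13, ΣRT = 13585, M = 1045.000
Σ(x−M)² = 488922.00; s = √(488922.00/12) = 201.850
Cutoffs: 1045.000 ± 3·201.850 → [439.4, 1650.6]
No RTs fall outside the cutoffs; all 13 retained. Mean = 13585/13 = 1045.000

1045 ms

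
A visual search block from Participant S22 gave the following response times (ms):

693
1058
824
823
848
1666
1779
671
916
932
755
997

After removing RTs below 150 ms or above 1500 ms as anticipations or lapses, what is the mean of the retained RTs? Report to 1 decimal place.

851.7 ms

Excluded: 1666, 1779
Retained (n=10): Σ = 8517
Mean = 8517/10 = 851.7000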